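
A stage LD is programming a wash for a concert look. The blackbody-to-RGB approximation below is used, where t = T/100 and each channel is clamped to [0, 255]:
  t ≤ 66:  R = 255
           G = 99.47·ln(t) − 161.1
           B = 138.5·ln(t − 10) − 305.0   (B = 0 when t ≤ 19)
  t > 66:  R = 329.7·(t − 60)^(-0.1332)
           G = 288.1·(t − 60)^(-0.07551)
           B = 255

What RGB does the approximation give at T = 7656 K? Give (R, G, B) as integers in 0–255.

(227, 233, 255)

t = 7656/100 = 76.56; the t > 66 branch applies.
R = 329.7·(76.56 − 60)^(-0.1332) = 329.7·16.56^(-0.1332) = 329.7·0.68805 = 226.851.
G = 288.1·(76.56 − 60)^(-0.07551) = 288.1·16.56^(-0.07551) = 288.1·0.80900 = 233.073.
B = 255 by definition for t > 66.
Rounded: (227, 233, 255).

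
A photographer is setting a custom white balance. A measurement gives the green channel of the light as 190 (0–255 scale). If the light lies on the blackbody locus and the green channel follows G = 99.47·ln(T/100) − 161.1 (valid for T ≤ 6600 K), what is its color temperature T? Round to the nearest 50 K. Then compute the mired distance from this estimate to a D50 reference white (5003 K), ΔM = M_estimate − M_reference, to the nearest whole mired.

+94 mireds

ln t = (190 + 161.1) / 99.47 = 3.5297.
t = e^3.5297 = 34.114.
T = 100·t = 3411 K → 3400 K to the nearest 50 K.
M_estimate = 10⁶/3400 = 294.12; M_reference = 10⁶/5003 = 199.88.
ΔM = 294.12 − 199.88 = 94.24 → +94 mireds.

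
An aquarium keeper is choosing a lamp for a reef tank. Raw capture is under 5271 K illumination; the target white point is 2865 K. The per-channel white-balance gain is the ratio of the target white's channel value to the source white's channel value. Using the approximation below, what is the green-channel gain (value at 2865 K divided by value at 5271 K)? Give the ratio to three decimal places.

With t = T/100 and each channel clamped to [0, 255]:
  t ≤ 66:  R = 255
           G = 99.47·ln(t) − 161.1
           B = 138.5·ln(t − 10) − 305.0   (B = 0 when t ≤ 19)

0.740

At 5271 K (t = 52.71):
  G = 99.47·ln 52.71 − 161.1 = 99.47·3.9648 − 161.1 = 233.279.
At 2865 K (t = 28.65):
  G = 99.47·ln 28.65 − 161.1 = 99.47·3.3552 − 161.1 = 172.637.
Gain = 172.637 / 233.279 = 0.7400 → 0.740.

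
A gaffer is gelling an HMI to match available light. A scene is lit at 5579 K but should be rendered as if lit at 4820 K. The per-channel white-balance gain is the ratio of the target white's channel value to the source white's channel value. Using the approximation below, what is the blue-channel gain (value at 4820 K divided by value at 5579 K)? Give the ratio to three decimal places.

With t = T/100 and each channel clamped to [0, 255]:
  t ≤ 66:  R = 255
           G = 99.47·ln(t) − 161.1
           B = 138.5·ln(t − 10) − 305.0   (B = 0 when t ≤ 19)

0.888

At 5579 K (t = 55.79):
  B = 138.5·ln(55.79 − 10) − 305.0 = 138.5·ln 45.79 − 305.0 = 138.5·3.8241 − 305.0 = 224.633.
At 4820 K (t = 48.2):
  B = 138.5·ln(48.2 − 10) − 305.0 = 138.5·ln 38.2 − 305.0 = 138.5·3.6428 − 305.0 = 199.533.
Gain = 199.533 / 224.633 = 0.8883 → 0.888.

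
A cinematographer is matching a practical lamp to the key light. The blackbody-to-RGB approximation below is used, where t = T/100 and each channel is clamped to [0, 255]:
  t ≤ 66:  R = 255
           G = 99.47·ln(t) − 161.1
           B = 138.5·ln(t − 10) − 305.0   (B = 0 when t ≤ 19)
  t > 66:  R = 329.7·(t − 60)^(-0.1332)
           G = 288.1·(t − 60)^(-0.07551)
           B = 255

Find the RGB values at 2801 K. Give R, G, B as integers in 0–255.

R=255, G=170, B=95

t = 2801/100 = 28.01; the t ≤ 66 branch applies.
R = 255 by definition for t ≤ 66.
G = 99.47·ln 28.01 − 161.1 = 99.47·3.3326 − 161.1 = 170.390.
B = 138.5·ln(28.01 − 10) − 305.0 = 138.5·ln 18.01 − 305.0 = 138.5·2.8909 − 305.0 = 95.393.
Rounded: (255, 170, 95).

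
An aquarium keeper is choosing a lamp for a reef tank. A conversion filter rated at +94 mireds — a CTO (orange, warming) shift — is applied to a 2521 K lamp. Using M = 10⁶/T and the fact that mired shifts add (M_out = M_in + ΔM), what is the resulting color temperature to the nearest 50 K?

M_in = 10⁶/2521 = 396.67 mireds.
M_out = 396.67 + (+94) = 490.67 mireds.
T_out = 10⁶/490.67 = 2038.0 K → 2050 K.

2050 K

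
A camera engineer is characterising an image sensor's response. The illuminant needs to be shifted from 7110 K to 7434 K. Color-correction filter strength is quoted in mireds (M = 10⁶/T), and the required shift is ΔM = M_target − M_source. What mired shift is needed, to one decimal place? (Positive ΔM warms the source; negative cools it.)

M_source = 10⁶/7110 = 140.647; M_target = 10⁶/7434 = 134.517.
ΔM = 134.517 − 140.647 = -6.130 → -6.1 mireds, a cooling shift.

-6.1 mireds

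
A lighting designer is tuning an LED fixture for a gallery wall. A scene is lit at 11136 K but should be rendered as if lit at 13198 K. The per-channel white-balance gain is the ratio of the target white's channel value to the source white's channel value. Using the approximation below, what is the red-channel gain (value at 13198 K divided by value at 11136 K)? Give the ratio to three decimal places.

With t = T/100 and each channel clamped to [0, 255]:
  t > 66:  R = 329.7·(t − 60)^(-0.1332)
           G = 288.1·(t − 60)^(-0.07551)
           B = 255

0.956

At 11136 K (t = 111.36):
  R = 329.7·(111.36 − 60)^(-0.1332) = 329.7·51.36^(-0.1332) = 329.7·0.59176 = 195.103.
At 13198 K (t = 131.98):
  R = 329.7·(131.98 − 60)^(-0.1332) = 329.7·71.98^(-0.1332) = 329.7·0.56574 = 186.526.
Gain = 186.526 / 195.103 = 0.9560 → 0.956.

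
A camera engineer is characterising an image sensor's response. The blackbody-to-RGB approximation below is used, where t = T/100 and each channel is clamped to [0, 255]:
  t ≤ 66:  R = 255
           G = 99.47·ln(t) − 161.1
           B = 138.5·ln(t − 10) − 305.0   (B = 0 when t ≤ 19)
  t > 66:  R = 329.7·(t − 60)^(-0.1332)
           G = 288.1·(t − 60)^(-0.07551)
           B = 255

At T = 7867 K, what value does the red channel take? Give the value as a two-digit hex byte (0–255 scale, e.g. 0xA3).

t = 7867/100 = 78.67; the t > 66 branch applies.
R = 329.7·(78.67 − 60)^(-0.1332) = 329.7·18.67^(-0.1332) = 329.7·0.67715 = 223.256.
Rounded: 223; in hex, 0xDF.

0xDF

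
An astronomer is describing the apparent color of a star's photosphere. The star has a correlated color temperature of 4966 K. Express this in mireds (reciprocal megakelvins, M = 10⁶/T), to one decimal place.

201.4 mireds

M = 10⁶ / 4966 = 201.369 → 201.4 mireds.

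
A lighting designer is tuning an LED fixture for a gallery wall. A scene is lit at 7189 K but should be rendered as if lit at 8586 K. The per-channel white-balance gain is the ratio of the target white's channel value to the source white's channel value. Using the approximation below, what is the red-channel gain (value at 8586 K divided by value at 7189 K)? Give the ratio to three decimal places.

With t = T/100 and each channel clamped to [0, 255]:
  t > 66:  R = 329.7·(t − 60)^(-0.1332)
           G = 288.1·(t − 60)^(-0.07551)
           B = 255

At 7189 K (t = 71.89):
  R = 329.7·(71.89 − 60)^(-0.1332) = 329.7·11.89^(-0.1332) = 329.7·0.71909 = 237.085.
At 8586 K (t = 85.86):
  R = 329.7·(85.86 − 60)^(-0.1332) = 329.7·25.86^(-0.1332) = 329.7·0.64839 = 213.775.
Gain = 213.775 / 237.085 = 0.9017 → 0.902.

0.902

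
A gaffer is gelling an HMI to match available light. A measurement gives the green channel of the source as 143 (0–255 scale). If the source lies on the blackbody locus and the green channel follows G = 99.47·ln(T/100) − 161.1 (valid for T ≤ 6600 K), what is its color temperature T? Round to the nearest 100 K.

2100 K

ln t = (143 + 161.1) / 99.47 = 3.0572.
t = e^3.0572 = 21.268.
T = 100·t = 2127 K → 2100 K to the nearest 100 K.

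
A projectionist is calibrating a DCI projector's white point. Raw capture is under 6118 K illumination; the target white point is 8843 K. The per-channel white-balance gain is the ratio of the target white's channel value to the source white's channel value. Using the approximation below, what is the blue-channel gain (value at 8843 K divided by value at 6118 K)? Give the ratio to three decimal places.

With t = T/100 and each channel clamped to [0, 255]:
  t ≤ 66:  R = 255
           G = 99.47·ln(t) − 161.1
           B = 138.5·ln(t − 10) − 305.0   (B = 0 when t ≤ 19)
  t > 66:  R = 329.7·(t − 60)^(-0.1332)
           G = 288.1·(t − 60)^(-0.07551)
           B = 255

1.062

At 6118 K (t = 61.18):
  B = 138.5·ln(61.18 − 10) − 305.0 = 138.5·ln 51.18 − 305.0 = 138.5·3.9353 − 305.0 = 240.046.
At 8843 K (t = 88.43):
  B = 255 by definition for t > 66.
Gain = 255.000 / 240.046 = 1.0623 → 1.062.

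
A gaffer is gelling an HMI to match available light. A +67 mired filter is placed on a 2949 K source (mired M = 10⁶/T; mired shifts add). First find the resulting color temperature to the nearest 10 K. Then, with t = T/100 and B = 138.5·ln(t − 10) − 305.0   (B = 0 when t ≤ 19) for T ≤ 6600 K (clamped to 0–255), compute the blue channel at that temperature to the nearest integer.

66

M_in = 10⁶/2949 = 339.10; M_out = 339.10 + (+67) = 406.10.
T_out = 10⁶/406.10 = 2462.5 K → 2460 K; t = 24.6.
B = 138.5·ln(24.6 − 10) − 305.0 = 138.5·ln 14.6 − 305.0 = 138.5·2.6810 − 305.0 = 66.321.
Rounded: 66.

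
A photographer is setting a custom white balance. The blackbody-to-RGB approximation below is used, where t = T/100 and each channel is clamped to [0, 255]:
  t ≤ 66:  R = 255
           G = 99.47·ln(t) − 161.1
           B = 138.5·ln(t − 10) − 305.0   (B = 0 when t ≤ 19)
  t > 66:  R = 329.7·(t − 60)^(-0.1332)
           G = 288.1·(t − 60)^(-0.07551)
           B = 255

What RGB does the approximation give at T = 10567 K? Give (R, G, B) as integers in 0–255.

(198, 216, 255)

t = 10567/100 = 105.67; the t > 66 branch applies.
R = 329.7·(105.67 − 60)^(-0.1332) = 329.7·45.67^(-0.1332) = 329.7·0.60109 = 198.178.
G = 288.1·(105.67 − 60)^(-0.07551) = 288.1·45.67^(-0.07551) = 288.1·0.74934 = 215.886.
B = 255 by definition for t > 66.
Rounded: (198, 216, 255).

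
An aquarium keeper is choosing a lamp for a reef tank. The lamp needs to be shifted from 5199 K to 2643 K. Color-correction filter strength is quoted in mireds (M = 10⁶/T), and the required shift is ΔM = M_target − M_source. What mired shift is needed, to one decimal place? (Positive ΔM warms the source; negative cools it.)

+186.0 mireds

M_source = 10⁶/5199 = 192.345; M_target = 10⁶/2643 = 378.358.
ΔM = 378.358 − 192.345 = 186.013 → +186.0 mireds, a warming shift.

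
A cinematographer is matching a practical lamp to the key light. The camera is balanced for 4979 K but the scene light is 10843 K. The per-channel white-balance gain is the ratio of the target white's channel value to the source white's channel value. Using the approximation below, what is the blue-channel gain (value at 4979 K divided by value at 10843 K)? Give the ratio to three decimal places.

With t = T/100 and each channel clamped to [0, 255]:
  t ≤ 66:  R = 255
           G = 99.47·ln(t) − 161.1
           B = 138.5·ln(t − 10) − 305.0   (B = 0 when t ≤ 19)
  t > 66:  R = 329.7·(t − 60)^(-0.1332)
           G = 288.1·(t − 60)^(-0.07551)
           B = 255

At 10843 K (t = 108.43):
  B = 255 by definition for t > 66.
At 4979 K (t = 49.79):
  B = 138.5·ln(49.79 − 10) − 305.0 = 138.5·ln 39.79 − 305.0 = 138.5·3.6836 − 305.0 = 205.181.
Gain = 205.181 / 255.000 = 0.8046 → 0.805.

0.805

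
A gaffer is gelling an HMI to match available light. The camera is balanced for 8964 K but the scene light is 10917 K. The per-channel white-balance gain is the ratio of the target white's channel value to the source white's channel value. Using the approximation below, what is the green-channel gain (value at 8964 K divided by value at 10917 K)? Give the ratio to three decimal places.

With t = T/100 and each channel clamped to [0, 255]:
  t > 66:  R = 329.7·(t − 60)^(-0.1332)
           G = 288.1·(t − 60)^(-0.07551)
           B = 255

At 10917 K (t = 109.17):
  G = 288.1·(109.17 − 60)^(-0.07551) = 288.1·49.17^(-0.07551) = 288.1·0.74518 = 214.686.
At 8964 K (t = 89.64):
  G = 288.1·(89.64 − 60)^(-0.07551) = 288.1·29.64^(-0.07551) = 288.1·0.77421 = 223.050.
Gain = 223.050 / 214.686 = 1.0390 → 1.039.

1.039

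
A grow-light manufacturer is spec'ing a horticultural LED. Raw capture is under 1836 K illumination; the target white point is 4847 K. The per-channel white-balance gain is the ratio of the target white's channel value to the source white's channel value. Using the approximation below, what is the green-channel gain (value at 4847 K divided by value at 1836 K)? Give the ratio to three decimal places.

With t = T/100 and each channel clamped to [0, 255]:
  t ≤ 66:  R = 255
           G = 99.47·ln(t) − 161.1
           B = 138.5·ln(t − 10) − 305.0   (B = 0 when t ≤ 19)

1.752

At 1836 K (t = 18.36):
  G = 99.47·ln 18.36 − 161.1 = 99.47·2.9102 − 161.1 = 128.375.
At 4847 K (t = 48.47):
  G = 99.47·ln 48.47 − 161.1 = 99.47·3.8809 − 161.1 = 224.938.
Gain = 224.938 / 128.375 = 1.7522 → 1.752.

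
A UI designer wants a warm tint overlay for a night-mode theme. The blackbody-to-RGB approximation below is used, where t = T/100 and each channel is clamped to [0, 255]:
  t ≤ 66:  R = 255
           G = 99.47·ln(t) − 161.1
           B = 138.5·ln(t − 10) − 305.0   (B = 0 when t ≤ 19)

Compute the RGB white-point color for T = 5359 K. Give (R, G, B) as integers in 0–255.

t = 5359/100 = 53.59; the t ≤ 66 branch applies.
R = 255 by definition for t ≤ 66.
G = 99.47·ln 53.59 − 161.1 = 99.47·3.9814 − 161.1 = 234.926.
B = 138.5·ln(53.59 − 10) − 305.0 = 138.5·ln 43.59 − 305.0 = 138.5·3.7748 − 305.0 = 217.814.
Rounded: (255, 235, 218).

(255, 235, 218)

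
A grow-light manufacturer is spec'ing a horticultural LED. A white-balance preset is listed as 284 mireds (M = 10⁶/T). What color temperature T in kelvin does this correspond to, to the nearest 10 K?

T = 10⁶ / 284 = 3521.13 K → 3520 K.

3520 K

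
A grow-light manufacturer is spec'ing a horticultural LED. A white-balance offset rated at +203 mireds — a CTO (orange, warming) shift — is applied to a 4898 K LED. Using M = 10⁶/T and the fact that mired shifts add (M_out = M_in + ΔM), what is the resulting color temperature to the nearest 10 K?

M_in = 10⁶/4898 = 204.16 mireds.
M_out = 204.16 + (+203) = 407.16 mireds.
T_out = 10⁶/407.16 = 2456.0 K → 2460 K.

2460 K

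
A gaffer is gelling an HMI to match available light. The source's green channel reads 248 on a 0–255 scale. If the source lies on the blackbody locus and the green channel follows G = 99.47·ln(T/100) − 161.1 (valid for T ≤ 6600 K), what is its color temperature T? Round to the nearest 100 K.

6100 K

ln t = (248 + 161.1) / 99.47 = 4.1128.
t = e^4.1128 = 61.117.
T = 100·t = 6112 K → 6100 K to the nearest 100 K.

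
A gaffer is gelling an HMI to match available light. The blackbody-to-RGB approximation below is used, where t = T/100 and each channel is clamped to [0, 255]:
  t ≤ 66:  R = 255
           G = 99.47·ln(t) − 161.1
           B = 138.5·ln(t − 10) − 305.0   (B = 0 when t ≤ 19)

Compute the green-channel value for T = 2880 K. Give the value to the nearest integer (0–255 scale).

173

t = 2880/100 = 28.8; the t ≤ 66 branch applies.
G = 99.47·ln 28.8 − 161.1 = 99.47·3.3604 − 161.1 = 173.157.
Rounded: 173.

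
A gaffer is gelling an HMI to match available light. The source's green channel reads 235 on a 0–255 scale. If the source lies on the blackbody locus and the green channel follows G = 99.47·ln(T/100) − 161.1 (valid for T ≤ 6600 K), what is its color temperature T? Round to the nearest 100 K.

ln t = (235 + 161.1) / 99.47 = 3.9821.
t = e^3.9821 = 53.630.
T = 100·t = 5363 K → 5400 K to the nearest 100 K.

5400 K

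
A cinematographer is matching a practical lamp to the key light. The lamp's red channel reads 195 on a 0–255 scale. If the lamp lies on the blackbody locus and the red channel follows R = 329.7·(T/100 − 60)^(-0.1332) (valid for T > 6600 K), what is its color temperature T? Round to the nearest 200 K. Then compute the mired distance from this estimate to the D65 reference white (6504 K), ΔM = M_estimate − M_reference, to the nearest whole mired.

(t − 60)^(-0.1332) = 195/329.7 = 0.59145.
t − 60 = 0.59145^(1/-0.1332) = 0.59145^(-7.508) = 51.564, so t = 111.564.
T = 100·t = 11156 K → 11200 K to the nearest 200 K.
M_estimate = 10⁶/11200 = 89.29; M_reference = 10⁶/6504 = 153.75.
ΔM = 89.29 − 153.75 = -64.47 → -64 mireds.

-64 mireds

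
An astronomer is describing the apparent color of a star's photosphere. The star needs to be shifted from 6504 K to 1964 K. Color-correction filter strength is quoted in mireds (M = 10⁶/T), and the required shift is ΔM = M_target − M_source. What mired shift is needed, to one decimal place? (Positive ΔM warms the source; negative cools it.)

+355.4 mireds

M_source = 10⁶/6504 = 153.752; M_target = 10⁶/1964 = 509.165.
ΔM = 509.165 − 153.752 = 355.413 → +355.4 mireds, a warming shift.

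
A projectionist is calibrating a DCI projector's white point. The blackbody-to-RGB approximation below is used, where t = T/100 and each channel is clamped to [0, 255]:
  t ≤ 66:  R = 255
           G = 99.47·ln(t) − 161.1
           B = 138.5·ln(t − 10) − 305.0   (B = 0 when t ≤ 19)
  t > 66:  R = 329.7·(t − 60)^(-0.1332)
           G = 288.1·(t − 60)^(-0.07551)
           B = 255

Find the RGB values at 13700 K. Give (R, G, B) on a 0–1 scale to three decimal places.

(0.725, 0.814, 1.000)

t = 13700/100 = 137; the t > 66 branch applies.
R = 329.7·(137 − 60)^(-0.1332) = 329.7·77^(-0.1332) = 329.7·0.56069 = 184.858.
G = 288.1·(137 − 60)^(-0.07551) = 288.1·77^(-0.07551) = 288.1·0.72036 = 207.536.
B = 255 by definition for t > 66.
Dividing each by 255: (0.7249, 0.8139, 1.0000) → (0.725, 0.814, 1.000).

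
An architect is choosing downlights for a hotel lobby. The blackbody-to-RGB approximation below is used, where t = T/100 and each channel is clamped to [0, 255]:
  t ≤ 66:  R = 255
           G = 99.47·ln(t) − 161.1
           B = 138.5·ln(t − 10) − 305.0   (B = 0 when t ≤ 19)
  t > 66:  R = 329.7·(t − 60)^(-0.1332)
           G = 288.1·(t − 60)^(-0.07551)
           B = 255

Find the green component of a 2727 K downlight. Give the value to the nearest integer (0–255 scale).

t = 2727/100 = 27.27; the t ≤ 66 branch applies.
G = 99.47·ln 27.27 − 161.1 = 99.47·3.3058 − 161.1 = 167.727.
Rounded: 168.

168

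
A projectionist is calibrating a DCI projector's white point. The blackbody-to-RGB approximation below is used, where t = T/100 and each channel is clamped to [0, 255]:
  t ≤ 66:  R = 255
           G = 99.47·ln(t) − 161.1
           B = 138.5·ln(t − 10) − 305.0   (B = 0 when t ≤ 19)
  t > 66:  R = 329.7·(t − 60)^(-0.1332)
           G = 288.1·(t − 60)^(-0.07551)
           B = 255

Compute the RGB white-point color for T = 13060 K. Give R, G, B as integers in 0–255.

R=187, G=209, B=255

t = 13060/100 = 130.6; the t > 66 branch applies.
R = 329.7·(130.6 − 60)^(-0.1332) = 329.7·70.6^(-0.1332) = 329.7·0.56720 = 187.007.
G = 288.1·(130.6 − 60)^(-0.07551) = 288.1·70.6^(-0.07551) = 288.1·0.72510 = 208.901.
B = 255 by definition for t > 66.
Rounded: (187, 209, 255).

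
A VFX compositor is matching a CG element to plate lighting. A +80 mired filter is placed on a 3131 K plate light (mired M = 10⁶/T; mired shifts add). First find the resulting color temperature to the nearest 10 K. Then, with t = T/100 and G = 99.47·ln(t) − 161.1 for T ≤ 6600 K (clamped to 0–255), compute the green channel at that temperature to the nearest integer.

M_in = 10⁶/3131 = 319.39; M_out = 319.39 + (+80) = 399.39.
T_out = 10⁶/399.39 = 2503.8 K → 2500 K; t = 25.
G = 99.47·ln 25 − 161.1 = 99.47·3.2189 − 161.1 = 159.082.
Rounded: 159.

159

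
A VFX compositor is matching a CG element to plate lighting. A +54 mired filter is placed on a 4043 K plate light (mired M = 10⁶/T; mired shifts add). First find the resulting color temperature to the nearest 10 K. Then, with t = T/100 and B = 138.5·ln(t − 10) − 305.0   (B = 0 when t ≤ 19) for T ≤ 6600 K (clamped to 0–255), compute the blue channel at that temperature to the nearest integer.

M_in = 10⁶/4043 = 247.34; M_out = 247.34 + (+54) = 301.34.
T_out = 10⁶/301.34 = 3318.5 K → 3320 K; t = 33.2.
B = 138.5·ln(33.2 − 10) − 305.0 = 138.5·ln 23.2 − 305.0 = 138.5·3.1442 − 305.0 = 130.465.
Rounded: 130.

130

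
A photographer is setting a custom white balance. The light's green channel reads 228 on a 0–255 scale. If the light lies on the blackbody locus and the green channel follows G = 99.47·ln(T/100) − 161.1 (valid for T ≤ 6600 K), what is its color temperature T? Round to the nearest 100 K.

5000 K

ln t = (228 + 161.1) / 99.47 = 3.9117.
t = e^3.9117 = 49.985.
T = 100·t = 4999 K → 5000 K to the nearest 100 K.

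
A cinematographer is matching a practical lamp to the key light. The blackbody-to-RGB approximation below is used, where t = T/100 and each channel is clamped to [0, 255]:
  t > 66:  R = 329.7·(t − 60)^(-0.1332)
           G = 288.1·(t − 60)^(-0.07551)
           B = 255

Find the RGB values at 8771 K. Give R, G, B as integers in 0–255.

t = 8771/100 = 87.71; the t > 66 branch applies.
R = 329.7·(87.71 − 60)^(-0.1332) = 329.7·27.71^(-0.1332) = 329.7·0.64245 = 211.816.
G = 288.1·(87.71 − 60)^(-0.07551) = 288.1·27.71^(-0.07551) = 288.1·0.77816 = 224.187.
B = 255 by definition for t > 66.
Rounded: (212, 224, 255).

R=212, G=224, B=255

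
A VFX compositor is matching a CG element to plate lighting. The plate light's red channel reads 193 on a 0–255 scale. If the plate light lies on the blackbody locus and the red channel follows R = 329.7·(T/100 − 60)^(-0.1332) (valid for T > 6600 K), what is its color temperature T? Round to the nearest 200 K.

11600 K

(t − 60)^(-0.1332) = 193/329.7 = 0.58538.
t − 60 = 0.58538^(1/-0.1332) = 0.58538^(-7.508) = 55.713, so t = 115.713.
T = 100·t = 11571 K → 11600 K to the nearest 200 K.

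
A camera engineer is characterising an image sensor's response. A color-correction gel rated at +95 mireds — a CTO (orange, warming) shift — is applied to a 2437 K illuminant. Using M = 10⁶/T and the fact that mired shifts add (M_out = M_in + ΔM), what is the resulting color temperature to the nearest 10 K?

1980 K

M_in = 10⁶/2437 = 410.34 mireds.
M_out = 410.34 + (+95) = 505.34 mireds.
T_out = 10⁶/505.34 = 1978.9 K → 1980 K.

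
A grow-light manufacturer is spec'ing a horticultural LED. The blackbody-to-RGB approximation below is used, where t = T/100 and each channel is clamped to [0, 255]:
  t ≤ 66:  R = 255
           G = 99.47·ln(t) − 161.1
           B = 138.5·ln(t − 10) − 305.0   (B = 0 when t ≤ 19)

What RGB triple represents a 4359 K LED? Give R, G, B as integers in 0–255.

R=255, G=214, B=182

t = 4359/100 = 43.59; the t ≤ 66 branch applies.
R = 255 by definition for t ≤ 66.
G = 99.47·ln 43.59 − 161.1 = 99.47·3.7748 − 161.1 = 214.382.
B = 138.5·ln(43.59 − 10) − 305.0 = 138.5·ln 33.59 − 305.0 = 138.5·3.5142 − 305.0 = 181.721.
Rounded: (255, 214, 182).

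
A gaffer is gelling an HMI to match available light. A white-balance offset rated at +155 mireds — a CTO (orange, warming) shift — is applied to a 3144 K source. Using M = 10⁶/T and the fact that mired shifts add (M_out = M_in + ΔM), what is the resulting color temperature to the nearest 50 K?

2100 K

M_in = 10⁶/3144 = 318.07 mireds.
M_out = 318.07 + (+155) = 473.07 mireds.
T_out = 10⁶/473.07 = 2113.9 K → 2100 K.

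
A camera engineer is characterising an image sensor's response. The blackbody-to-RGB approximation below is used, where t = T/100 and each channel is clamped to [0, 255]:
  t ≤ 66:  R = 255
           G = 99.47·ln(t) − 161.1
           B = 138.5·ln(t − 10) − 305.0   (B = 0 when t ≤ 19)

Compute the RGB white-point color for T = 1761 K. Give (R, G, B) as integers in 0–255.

t = 1761/100 = 17.61; the t ≤ 66 branch applies.
R = 255 by definition for t ≤ 66.
G = 99.47·ln 17.61 − 161.1 = 99.47·2.8685 − 161.1 = 124.226.
t = 17.61 ≤ 19, so B = 0.
Rounded: (255, 124, 0).

(255, 124, 0)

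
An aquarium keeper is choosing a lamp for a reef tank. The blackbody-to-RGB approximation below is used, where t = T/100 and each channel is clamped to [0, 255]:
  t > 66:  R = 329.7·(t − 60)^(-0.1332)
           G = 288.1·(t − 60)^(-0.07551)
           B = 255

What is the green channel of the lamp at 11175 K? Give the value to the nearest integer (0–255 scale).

t = 11175/100 = 111.75; the t > 66 branch applies.
G = 288.1·(111.75 − 60)^(-0.07551) = 288.1·51.75^(-0.07551) = 288.1·0.74231 = 213.858.
Rounded: 214.

214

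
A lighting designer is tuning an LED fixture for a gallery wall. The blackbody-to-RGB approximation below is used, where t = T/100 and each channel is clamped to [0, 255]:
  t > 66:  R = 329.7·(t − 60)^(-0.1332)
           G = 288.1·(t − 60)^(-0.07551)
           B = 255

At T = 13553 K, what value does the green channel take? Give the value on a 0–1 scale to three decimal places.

0.815

t = 13553/100 = 135.53; the t > 66 branch applies.
G = 288.1·(135.53 − 60)^(-0.07551) = 288.1·75.53^(-0.07551) = 288.1·0.72141 = 207.839.
On a 0–1 scale: 207.839/255 = 0.8151 → 0.815.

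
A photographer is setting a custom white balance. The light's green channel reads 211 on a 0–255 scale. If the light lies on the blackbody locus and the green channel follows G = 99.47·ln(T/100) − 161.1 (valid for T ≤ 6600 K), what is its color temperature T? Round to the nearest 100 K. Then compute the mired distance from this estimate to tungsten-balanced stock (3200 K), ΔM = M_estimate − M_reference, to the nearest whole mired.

ln t = (211 + 161.1) / 99.47 = 3.7408.
t = e^3.7408 = 42.133.
T = 100·t = 4213 K → 4200 K to the nearest 100 K.
M_estimate = 10⁶/4200 = 238.10; M_reference = 10⁶/3200 = 312.50.
ΔM = 238.10 − 312.50 = -74.40 → -74 mireds.

-74 mireds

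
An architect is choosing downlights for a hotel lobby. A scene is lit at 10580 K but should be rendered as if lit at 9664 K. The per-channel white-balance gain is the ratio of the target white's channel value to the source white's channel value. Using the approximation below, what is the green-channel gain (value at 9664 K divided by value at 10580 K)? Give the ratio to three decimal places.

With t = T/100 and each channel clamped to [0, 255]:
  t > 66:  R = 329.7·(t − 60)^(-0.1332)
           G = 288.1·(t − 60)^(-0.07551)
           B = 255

At 10580 K (t = 105.8):
  G = 288.1·(105.8 − 60)^(-0.07551) = 288.1·45.8^(-0.07551) = 288.1·0.74918 = 215.840.
At 9664 K (t = 96.64):
  G = 288.1·(96.64 − 60)^(-0.07551) = 288.1·36.64^(-0.07551) = 288.1·0.76191 = 219.507.
Gain = 219.507 / 215.840 = 1.0170 → 1.017.

1.017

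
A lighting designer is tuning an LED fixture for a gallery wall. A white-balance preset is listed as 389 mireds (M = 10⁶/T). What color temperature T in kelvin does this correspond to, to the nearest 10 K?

2570 K

T = 10⁶ / 389 = 2570.69 K → 2570 K.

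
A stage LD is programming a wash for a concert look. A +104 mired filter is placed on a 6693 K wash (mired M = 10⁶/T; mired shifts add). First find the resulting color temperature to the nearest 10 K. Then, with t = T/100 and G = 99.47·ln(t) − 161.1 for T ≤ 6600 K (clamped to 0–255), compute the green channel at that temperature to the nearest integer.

M_in = 10⁶/6693 = 149.41; M_out = 149.41 + (+104) = 253.41.
T_out = 10⁶/253.41 = 3946.2 K → 3950 K; t = 39.5.
G = 99.47·ln 39.5 − 161.1 = 99.47·3.6763 − 161.1 = 204.582.
Rounded: 205.

205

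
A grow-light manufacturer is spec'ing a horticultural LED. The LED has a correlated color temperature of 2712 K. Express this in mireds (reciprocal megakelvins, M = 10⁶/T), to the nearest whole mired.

M = 10⁶ / 2712 = 368.732 → 369 mireds.

369 mireds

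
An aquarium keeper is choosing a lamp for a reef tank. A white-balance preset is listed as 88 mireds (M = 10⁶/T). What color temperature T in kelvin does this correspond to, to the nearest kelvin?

T = 10⁶ / 88 = 11363.64 K → 11364 K.

11364 K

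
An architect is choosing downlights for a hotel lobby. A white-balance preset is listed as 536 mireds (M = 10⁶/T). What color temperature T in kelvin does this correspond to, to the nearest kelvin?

T = 10⁶ / 536 = 1865.67 K → 1866 K.

1866 K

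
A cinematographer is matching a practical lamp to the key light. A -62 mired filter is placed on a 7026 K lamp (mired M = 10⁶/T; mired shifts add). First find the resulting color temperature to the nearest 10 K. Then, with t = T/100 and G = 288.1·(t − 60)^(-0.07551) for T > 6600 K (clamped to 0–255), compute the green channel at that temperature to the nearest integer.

M_in = 10⁶/7026 = 142.33; M_out = 142.33 + (-62) = 80.33.
T_out = 10⁶/80.33 = 12448.9 K → 12450 K; t = 124.5.
G = 288.1·(124.5 − 60)^(-0.07551) = 288.1·64.5^(-0.07551) = 288.1·0.73006 = 210.331.
Rounded: 210.

210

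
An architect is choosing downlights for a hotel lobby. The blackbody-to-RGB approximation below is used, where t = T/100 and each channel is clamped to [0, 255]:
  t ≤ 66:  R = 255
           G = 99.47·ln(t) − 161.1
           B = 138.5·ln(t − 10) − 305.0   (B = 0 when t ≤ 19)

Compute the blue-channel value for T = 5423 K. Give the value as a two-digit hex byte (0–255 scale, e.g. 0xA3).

t = 5423/100 = 54.23; the t ≤ 66 branch applies.
B = 138.5·ln(54.23 − 10) − 305.0 = 138.5·ln 44.23 − 305.0 = 138.5·3.7894 − 305.0 = 219.832.
Rounded: 220; in hex, 0xDC.

0xDC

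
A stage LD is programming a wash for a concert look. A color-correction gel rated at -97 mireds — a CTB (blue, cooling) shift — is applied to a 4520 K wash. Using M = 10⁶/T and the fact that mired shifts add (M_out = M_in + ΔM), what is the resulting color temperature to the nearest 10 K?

M_in = 10⁶/4520 = 221.24 mireds.
M_out = 221.24 + (-97) = 124.24 mireds.
T_out = 10⁶/124.24 = 8049.0 K → 8050 K.

8050 K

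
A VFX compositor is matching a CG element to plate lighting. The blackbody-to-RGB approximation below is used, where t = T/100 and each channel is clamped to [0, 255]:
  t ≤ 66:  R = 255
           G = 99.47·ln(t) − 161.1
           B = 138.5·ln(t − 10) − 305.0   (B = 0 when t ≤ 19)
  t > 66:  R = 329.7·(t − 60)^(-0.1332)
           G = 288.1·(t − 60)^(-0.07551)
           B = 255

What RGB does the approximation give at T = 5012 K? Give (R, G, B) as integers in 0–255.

(255, 228, 206)

t = 5012/100 = 50.12; the t ≤ 66 branch applies.
R = 255 by definition for t ≤ 66.
G = 99.47·ln 50.12 − 161.1 = 99.47·3.9144 − 161.1 = 228.267.
B = 138.5·ln(50.12 − 10) − 305.0 = 138.5·ln 40.12 − 305.0 = 138.5·3.6919 − 305.0 = 206.325.
Rounded: (255, 228, 206).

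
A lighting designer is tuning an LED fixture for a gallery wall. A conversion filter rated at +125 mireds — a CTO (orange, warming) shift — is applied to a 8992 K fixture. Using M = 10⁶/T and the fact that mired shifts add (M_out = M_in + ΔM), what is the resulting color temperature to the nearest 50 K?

M_in = 10⁶/8992 = 111.21 mireds.
M_out = 111.21 + (+125) = 236.21 mireds.
T_out = 10⁶/236.21 = 4233.5 K → 4250 K.

4250 K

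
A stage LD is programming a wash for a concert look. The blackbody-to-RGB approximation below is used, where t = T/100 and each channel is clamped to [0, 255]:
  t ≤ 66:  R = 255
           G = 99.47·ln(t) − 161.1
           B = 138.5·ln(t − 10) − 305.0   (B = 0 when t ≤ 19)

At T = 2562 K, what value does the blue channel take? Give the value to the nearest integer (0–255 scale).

t = 2562/100 = 25.62; the t ≤ 66 branch applies.
B = 138.5·ln(25.62 − 10) − 305.0 = 138.5·ln 15.62 − 305.0 = 138.5·2.7486 − 305.0 = 75.674.
Rounded: 76.

76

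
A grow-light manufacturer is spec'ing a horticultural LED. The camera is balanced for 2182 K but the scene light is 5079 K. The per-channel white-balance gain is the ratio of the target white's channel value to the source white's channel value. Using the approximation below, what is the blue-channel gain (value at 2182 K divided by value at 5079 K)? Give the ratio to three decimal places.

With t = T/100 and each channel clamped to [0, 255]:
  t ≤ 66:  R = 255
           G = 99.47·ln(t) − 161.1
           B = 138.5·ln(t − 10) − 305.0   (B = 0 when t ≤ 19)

At 5079 K (t = 50.79):
  B = 138.5·ln(50.79 − 10) − 305.0 = 138.5·ln 40.79 − 305.0 = 138.5·3.7084 − 305.0 = 208.619.
At 2182 K (t = 21.82):
  B = 138.5·ln(21.82 − 10) − 305.0 = 138.5·ln 11.82 − 305.0 = 138.5·2.4698 − 305.0 = 37.066.
Gain = 37.066 / 208.619 = 0.1777 → 0.178.

0.178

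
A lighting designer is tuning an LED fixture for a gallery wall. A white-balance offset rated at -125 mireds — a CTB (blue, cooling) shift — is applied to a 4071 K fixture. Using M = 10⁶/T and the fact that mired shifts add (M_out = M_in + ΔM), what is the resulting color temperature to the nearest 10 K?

M_in = 10⁶/4071 = 245.64 mireds.
M_out = 245.64 + (-125) = 120.64 mireds.
T_out = 10⁶/120.64 = 8289.1 K → 8290 K.

8290 K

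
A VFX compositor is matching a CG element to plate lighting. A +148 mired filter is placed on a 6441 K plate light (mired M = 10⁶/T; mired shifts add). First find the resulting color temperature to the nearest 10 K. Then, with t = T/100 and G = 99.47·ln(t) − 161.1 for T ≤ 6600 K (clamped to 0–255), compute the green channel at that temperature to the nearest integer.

M_in = 10⁶/6441 = 155.26; M_out = 155.26 + (+148) = 303.26.
T_out = 10⁶/303.26 = 3297.6 K → 3300 K; t = 33.
G = 99.47·ln 33 − 161.1 = 99.47·3.4965 − 161.1 = 186.698.
Rounded: 187.

187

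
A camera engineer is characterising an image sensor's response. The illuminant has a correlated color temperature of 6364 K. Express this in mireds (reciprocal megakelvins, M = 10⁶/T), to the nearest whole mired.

M = 10⁶ / 6364 = 157.134 → 157 mireds.

157 mireds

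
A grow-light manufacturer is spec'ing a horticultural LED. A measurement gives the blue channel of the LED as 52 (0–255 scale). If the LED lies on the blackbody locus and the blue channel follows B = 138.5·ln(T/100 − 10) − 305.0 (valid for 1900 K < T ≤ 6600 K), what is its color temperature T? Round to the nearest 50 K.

2300 K

ln(t − 10) = (52 + 305.0) / 138.5 = 2.5776.
t − 10 = e^2.5776 = 13.166, so t = 23.166.
T = 100·t = 2317 K → 2300 K to the nearest 50 K.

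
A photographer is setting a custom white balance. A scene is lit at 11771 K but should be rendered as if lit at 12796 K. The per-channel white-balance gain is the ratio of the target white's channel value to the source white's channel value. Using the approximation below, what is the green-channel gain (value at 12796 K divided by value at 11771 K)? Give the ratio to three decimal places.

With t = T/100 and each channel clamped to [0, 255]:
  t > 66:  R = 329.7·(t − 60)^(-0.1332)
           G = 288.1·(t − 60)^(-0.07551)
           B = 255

At 11771 K (t = 117.71):
  G = 288.1·(117.71 − 60)^(-0.07551) = 288.1·57.71^(-0.07551) = 288.1·0.73622 = 212.105.
At 12796 K (t = 127.96):
  G = 288.1·(127.96 − 60)^(-0.07551) = 288.1·67.96^(-0.07551) = 288.1·0.72719 = 209.503.
Gain = 209.503 / 212.105 = 0.9877 → 0.988.

0.988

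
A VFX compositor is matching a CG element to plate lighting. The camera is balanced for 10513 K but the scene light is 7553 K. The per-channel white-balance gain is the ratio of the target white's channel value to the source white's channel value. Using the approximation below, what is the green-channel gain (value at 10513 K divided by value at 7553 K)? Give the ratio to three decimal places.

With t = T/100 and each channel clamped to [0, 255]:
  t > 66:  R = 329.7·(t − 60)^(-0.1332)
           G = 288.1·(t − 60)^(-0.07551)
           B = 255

0.923

At 7553 K (t = 75.53):
  G = 288.1·(75.53 − 60)^(-0.07551) = 288.1·15.53^(-0.07551) = 288.1·0.81293 = 234.206.
At 10513 K (t = 105.13):
  G = 288.1·(105.13 − 60)^(-0.07551) = 288.1·45.13^(-0.07551) = 288.1·0.75002 = 216.080.
Gain = 216.080 / 234.206 = 0.9226 → 0.923.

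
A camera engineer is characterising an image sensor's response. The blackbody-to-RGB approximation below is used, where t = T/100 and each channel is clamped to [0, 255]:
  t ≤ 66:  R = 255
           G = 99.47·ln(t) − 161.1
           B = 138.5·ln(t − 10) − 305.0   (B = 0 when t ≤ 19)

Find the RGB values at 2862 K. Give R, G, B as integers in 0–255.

R=255, G=173, B=100

t = 2862/100 = 28.62; the t ≤ 66 branch applies.
R = 255 by definition for t ≤ 66.
G = 99.47·ln 28.62 − 161.1 = 99.47·3.3541 − 161.1 = 172.533.
B = 138.5·ln(28.62 − 10) − 305.0 = 138.5·ln 18.62 − 305.0 = 138.5·2.9242 − 305.0 = 100.007.
Rounded: (255, 173, 100).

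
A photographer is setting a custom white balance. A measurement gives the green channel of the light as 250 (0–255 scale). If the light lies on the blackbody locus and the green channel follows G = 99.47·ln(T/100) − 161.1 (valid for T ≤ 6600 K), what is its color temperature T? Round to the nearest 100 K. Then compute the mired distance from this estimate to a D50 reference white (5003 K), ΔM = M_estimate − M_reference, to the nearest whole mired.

ln t = (250 + 161.1) / 99.47 = 4.1329.
t = e^4.1329 = 62.359.
T = 100·t = 6236 K → 6200 K to the nearest 100 K.
M_estimate = 10⁶/6200 = 161.29; M_reference = 10⁶/5003 = 199.88.
ΔM = 161.29 − 199.88 = -38.59 → -39 mireds.

-39 mireds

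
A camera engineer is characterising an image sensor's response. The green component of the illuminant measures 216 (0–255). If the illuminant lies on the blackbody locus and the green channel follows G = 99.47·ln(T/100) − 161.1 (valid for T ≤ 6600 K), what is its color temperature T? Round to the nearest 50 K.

4450 K

ln t = (216 + 161.1) / 99.47 = 3.7911.
t = e^3.7911 = 44.305.
T = 100·t = 4430 K → 4450 K to the nearest 50 K.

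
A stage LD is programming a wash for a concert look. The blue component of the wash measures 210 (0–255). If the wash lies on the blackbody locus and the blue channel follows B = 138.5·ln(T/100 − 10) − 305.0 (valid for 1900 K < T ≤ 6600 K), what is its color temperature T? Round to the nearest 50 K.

ln(t − 10) = (210 + 305.0) / 138.5 = 3.7184.
t − 10 = e^3.7184 = 41.199, so t = 51.199.
T = 100·t = 5120 K → 5100 K to the nearest 50 K.

5100 K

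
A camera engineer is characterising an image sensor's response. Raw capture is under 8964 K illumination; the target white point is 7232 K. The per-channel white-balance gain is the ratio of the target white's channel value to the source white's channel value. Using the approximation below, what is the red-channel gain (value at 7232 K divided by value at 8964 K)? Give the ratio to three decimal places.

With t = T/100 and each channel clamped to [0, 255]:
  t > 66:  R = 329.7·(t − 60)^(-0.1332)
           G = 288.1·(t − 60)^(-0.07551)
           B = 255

At 8964 K (t = 89.64):
  R = 329.7·(89.64 − 60)^(-0.1332) = 329.7·29.64^(-0.1332) = 329.7·0.63672 = 209.925.
At 7232 K (t = 72.32):
  R = 329.7·(72.32 − 60)^(-0.1332) = 329.7·12.32^(-0.1332) = 329.7·0.71570 = 235.966.
Gain = 235.966 / 209.925 = 1.1240 → 1.124.

1.124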